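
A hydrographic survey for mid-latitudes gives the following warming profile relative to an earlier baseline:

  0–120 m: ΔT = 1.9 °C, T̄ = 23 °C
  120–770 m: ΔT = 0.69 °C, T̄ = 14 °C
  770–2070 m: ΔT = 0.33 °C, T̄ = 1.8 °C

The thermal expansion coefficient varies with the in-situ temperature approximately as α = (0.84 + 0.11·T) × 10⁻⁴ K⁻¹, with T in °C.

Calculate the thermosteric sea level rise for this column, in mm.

228 mm of thermosteric rise

Layer 1: α = (0.84 + 0.11×23)×10⁻⁴ = 3.37×10⁻⁴ K⁻¹
Layer 2: α = (0.84 + 0.11×14)×10⁻⁴ = 2.38×10⁻⁴ K⁻¹
Layer 3: α = (0.84 + 0.11×1.8)×10⁻⁴ = 1.038×10⁻⁴ K⁻¹
Layer 1: 1.9 × 120 × 3.37×10⁻⁴ = 0.076836 m
650 × 0.69 × 2.38×10⁻⁴ = 0.106743 m
770–2070 m: 1.038×10⁻⁴ × 1300 × 0.33 = 0.0445302 m
Δh = 0.076836 + 0.106743 + 0.0445302 = 0.2281092 m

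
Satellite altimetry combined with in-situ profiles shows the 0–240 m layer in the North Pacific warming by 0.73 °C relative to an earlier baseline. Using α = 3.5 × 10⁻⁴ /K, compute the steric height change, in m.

Δh = 0.0613 m

Δh = αΔT·H = 3.5×10⁻⁴ × 0.73 × 240 = 0.06132 m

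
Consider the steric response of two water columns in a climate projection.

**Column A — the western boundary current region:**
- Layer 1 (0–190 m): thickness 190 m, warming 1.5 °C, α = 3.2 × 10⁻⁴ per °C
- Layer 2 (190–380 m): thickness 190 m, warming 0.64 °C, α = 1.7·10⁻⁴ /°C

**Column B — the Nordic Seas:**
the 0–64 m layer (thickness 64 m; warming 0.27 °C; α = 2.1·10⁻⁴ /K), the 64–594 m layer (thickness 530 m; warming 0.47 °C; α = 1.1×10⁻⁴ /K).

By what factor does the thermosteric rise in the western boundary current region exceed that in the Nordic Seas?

≈ 3.61×

A 1.5 × 3.2×10⁻⁴ × 190 = 0.09120 m
A Layer 2: 190 × 1.7×10⁻⁴ × 0.64 = 0.020672 m
A total: 0.111872 m
B 0.27 × 2.1×10⁻⁴ × 64 = 0.0036288 m
B Layer 2: 0.47 × 1.1×10⁻⁴ × 530 = 0.027401 m
B total: 0.0310298 m
Ratio: 0.111872 / 0.0310298 ≈ 3.605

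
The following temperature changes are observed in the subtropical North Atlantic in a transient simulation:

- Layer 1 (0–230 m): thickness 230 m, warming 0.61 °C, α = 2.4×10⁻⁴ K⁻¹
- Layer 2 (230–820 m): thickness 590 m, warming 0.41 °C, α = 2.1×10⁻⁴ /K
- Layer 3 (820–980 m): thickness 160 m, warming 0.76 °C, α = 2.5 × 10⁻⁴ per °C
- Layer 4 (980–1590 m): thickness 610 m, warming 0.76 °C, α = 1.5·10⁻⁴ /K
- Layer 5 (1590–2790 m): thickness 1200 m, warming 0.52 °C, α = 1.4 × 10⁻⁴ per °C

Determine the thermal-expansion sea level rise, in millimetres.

0–230 m: 230 × 0.61 × 2.4×10⁻⁴ = 0.033672 m
230–820 m: 590 × 2.1×10⁻⁴ × 0.41 = 0.050799 m
Layer 3: 0.76 × 160 × 2.5×10⁻⁴ = 0.03040 m
980–1590 m: 1.5×10⁻⁴ × 0.76 × 610 = 0.06954 m
Layer 5: 0.52 × 1.4×10⁻⁴ × 1200 = 0.08736 m
Δh = 0.033672 + 0.050799 + 0.03040 + 0.06954 + 0.08736 = 0.271771 m

272 mm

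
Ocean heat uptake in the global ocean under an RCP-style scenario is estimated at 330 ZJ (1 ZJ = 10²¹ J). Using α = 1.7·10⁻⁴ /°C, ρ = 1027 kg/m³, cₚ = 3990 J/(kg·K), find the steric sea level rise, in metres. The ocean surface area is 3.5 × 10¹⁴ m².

0.039 m of thermosteric rise

Per unit area: Q = 330×10²¹ / (3.5×10¹⁴) ≈ 9.429×10⁸ J/m²
Δh = αQ/(ρcₚ) = 1.7×10⁻⁴ × 9.429×10⁸ / (1027 × 3990) ≈ 0.039118 m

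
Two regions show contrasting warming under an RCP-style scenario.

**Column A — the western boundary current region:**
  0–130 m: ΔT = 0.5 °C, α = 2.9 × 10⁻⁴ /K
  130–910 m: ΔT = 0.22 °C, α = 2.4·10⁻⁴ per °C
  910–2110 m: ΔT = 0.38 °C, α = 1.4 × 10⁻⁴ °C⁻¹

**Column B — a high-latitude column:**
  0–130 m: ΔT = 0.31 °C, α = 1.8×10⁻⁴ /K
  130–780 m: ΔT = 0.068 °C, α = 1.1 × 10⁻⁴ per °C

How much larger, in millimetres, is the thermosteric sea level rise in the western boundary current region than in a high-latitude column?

110 mm larger

A 0–130 m: 130 × 2.9×10⁻⁴ × 0.5 = 0.01885 m
A 130–910 m: 2.4×10⁻⁴ × 780 × 0.22 = 0.041184 m
A 1200 × 1.4×10⁻⁴ × 0.38 = 0.06384 m
A total: 0.123874 m
B 130 × 1.8×10⁻⁴ × 0.31 = 0.007254 m
B 130–780 m: 1.1×10⁻⁴ × 0.068 × 650 = 0.004862 m
B total: 0.012116 m
Difference: 0.123874 − 0.012116 = 0.111758 m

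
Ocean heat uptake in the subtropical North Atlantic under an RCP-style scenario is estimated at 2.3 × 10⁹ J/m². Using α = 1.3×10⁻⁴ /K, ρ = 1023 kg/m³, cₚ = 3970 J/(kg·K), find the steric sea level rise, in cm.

Δh = αQ/(ρcₚ) = 1.3×10⁻⁴ × 2.3×10⁹ / (1023 × 3970) ≈ 0.073622 m

about 7.4 cm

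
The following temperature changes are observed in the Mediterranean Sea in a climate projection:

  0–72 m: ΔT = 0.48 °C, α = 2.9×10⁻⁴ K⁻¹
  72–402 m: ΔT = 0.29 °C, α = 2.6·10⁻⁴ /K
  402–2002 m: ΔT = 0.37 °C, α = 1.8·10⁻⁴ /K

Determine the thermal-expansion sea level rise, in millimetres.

about 140 mm

0–72 m: 0.48 × 72 × 2.9×10⁻⁴ = 0.0100224 m
72–402 m: 0.29 × 330 × 2.6×10⁻⁴ = 0.024882 m
Layer 3: 1.8×10⁻⁴ × 0.37 × 1600 = 0.10656 m
Δh = 0.0100224 + 0.024882 + 0.10656 = 0.1414644 m ≈ 140 mm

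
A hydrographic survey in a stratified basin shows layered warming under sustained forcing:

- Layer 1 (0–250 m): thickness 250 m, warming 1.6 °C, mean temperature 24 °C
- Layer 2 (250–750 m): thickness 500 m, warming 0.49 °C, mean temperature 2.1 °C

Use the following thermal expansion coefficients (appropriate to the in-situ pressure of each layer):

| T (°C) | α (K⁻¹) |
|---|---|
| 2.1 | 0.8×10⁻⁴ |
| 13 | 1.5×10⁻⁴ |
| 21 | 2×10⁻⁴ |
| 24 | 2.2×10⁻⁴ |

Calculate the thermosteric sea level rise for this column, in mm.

Δh ≈ 110 mm

Layer 1 at 24 °C → α = 2.2×10⁻⁴ K⁻¹
Layer 2 at 2.1 °C → α = 0.8×10⁻⁴ K⁻¹
0–250 m: 2.2×10⁻⁴ × 250 × 1.6 = 0.08800 m
Layer 2: 500 × 0.8×10⁻⁴ × 0.49 = 0.01960 m
Δh = 0.08800 + 0.01960 = 0.10760 m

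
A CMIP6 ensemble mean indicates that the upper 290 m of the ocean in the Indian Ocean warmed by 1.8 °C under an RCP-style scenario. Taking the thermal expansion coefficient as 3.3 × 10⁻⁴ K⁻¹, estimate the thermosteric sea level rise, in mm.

172 mm

Δh = αΔT·H = 3.3×10⁻⁴ × 1.8 × 290 = 0.17226 m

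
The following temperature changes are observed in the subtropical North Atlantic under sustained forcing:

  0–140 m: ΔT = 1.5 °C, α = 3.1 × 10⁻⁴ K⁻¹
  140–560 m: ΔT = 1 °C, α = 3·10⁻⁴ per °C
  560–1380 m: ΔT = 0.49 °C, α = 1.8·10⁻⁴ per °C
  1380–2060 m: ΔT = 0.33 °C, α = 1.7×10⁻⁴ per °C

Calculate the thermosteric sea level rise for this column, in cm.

30.2 cm of thermosteric rise

1.5 × 3.1×10⁻⁴ × 140 = 0.06510 m
140–560 m: 420 × 3×10⁻⁴ × 1 = 0.12600 m
Layer 3: 1.8×10⁻⁴ × 0.49 × 820 = 0.072324 m
1.7×10⁻⁴ × 0.33 × 680 = 0.038148 m
Δh = 0.06510 + 0.12600 + 0.072324 + 0.038148 = 0.301572 m ≈ 30.2 cm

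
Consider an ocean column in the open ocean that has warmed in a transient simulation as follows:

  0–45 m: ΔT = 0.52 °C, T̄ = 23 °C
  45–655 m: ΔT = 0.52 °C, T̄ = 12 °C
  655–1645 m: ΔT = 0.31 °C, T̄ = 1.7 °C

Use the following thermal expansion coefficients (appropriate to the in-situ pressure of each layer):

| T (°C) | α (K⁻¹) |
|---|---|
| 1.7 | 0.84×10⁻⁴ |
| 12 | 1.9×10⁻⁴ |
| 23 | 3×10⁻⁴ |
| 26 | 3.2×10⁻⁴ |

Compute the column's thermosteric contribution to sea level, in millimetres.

Layer 1 at 23 °C → α = 3×10⁻⁴ K⁻¹
Layer 2 at 12 °C → α = 1.9×10⁻⁴ K⁻¹
Layer 3 at 1.7 °C → α = 0.84×10⁻⁴ K⁻¹
0–45 m: 3×10⁻⁴ × 0.52 × 45 = 0.00702 m
Layer 2: 610 × 0.52 × 1.9×10⁻⁴ = 0.060268 m
655–1645 m: 990 × 0.31 × 0.84×10⁻⁴ = 0.0257796 m
Δh = 0.00702 + 0.060268 + 0.0257796 = 0.0930676 m ≈ 93.1 mm

about 93.1 mm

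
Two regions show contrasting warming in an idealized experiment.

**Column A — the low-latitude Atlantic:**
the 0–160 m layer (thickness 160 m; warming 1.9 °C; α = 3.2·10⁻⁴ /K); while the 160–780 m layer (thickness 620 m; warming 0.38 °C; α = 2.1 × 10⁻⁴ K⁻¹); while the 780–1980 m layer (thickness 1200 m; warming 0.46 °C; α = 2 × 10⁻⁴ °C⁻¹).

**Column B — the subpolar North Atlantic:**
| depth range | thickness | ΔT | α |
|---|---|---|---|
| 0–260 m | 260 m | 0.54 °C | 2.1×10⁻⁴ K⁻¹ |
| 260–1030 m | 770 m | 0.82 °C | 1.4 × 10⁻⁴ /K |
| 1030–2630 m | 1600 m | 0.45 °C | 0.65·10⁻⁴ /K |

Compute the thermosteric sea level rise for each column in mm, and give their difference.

A 1.9 × 160 × 3.2×10⁻⁴ = 0.09728 m
A 160–780 m: 620 × 2.1×10⁻⁴ × 0.38 = 0.049476 m
A 1200 × 2×10⁻⁴ × 0.46 = 0.11040 m
A total: 0.257156 m
B Layer 1: 0.54 × 2.1×10⁻⁴ × 260 = 0.029484 m
B 260–1030 m: 0.82 × 770 × 1.4×10⁻⁴ = 0.088396 m
B 0.65×10⁻⁴ × 1600 × 0.45 = 0.04680 m
B total: 0.16468 m
Difference: 0.257156 − 0.16468 = 0.092476 m

Δh_A ≈ 260 mm, Δh_B ≈ 160 mm; difference ≈ 92 mm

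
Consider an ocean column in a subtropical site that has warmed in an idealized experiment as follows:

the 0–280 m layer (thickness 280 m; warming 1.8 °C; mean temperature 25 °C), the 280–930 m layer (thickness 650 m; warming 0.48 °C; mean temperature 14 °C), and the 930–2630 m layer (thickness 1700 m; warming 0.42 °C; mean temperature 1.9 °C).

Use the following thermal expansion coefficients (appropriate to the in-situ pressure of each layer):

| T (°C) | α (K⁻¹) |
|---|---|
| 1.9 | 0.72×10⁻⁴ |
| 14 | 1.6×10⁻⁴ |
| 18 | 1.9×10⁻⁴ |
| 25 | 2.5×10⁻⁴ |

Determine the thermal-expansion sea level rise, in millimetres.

Layer 1 at 25 °C → α = 2.5×10⁻⁴ K⁻¹
Layer 2 at 14 °C → α = 1.6×10⁻⁴ K⁻¹
Layer 3 at 1.9 °C → α = 0.72×10⁻⁴ K⁻¹
0–280 m: 2.5×10⁻⁴ × 1.8 × 280 = 0.12600 m
Layer 2: 650 × 0.48 × 1.6×10⁻⁴ = 0.04992 m
Layer 3: 1700 × 0.42 × 0.72×10⁻⁴ = 0.051408 m
Δh = 0.12600 + 0.04992 + 0.051408 = 0.227328 m

Δh ≈ 227 mm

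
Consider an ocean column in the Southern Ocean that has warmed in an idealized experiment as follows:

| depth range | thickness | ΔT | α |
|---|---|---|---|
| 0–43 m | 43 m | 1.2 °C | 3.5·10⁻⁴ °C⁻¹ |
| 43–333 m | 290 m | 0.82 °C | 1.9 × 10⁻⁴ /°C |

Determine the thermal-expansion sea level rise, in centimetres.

Δh ≈ 6.32 cm

Layer 1: 1.2 × 3.5×10⁻⁴ × 43 = 0.01806 m
Layer 2: 1.9×10⁻⁴ × 290 × 0.82 = 0.045182 m
Δh = 0.01806 + 0.045182 = 0.063242 m ≈ 6.32 cm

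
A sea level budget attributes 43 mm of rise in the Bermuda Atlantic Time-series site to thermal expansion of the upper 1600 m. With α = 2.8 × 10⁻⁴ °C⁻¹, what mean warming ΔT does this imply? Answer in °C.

about 0.0960 °C

ΔT = Δh/(αH) = 0.043 / (2.8×10⁻⁴ × 1600) ≈ 0.09598 °C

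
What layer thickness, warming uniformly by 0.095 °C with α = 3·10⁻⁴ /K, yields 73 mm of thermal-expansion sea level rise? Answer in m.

H = Δh/(αΔT) = 0.073 / (3×10⁻⁴ × 0.095) ≈ 2561 m

2600 m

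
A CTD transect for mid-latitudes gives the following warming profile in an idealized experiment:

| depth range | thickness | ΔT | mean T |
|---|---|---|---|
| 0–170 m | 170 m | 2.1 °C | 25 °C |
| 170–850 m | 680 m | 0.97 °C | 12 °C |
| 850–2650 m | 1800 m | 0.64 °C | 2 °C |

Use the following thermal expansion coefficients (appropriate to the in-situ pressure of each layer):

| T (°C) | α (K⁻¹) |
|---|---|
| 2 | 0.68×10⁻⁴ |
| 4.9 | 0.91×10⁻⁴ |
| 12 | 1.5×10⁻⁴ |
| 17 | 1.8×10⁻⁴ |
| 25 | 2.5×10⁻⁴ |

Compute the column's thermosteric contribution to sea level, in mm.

Layer 1 at 25 °C → α = 2.5×10⁻⁴ K⁻¹
Layer 2 at 12 °C → α = 1.5×10⁻⁴ K⁻¹
Layer 3 at 2 °C → α = 0.68×10⁻⁴ K⁻¹
2.1 × 170 × 2.5×10⁻⁴ = 0.08925 m
170–850 m: 680 × 1.5×10⁻⁴ × 0.97 = 0.09894 m
Layer 3: 0.68×10⁻⁴ × 1800 × 0.64 = 0.078336 m
Δh = 0.08925 + 0.09894 + 0.078336 = 0.266526 m ≈ 267 mm

about 267 mm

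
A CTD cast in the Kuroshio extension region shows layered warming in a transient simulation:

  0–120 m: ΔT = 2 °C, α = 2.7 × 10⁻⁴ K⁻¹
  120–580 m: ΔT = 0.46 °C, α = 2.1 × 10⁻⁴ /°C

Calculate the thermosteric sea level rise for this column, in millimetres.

Δh ≈ 109 mm

Layer 1: 2.7×10⁻⁴ × 120 × 2 = 0.06480 m
Layer 2: 460 × 0.46 × 2.1×10⁻⁴ = 0.044436 m
Δh = 0.06480 + 0.044436 = 0.109236 m ≈ 109 mm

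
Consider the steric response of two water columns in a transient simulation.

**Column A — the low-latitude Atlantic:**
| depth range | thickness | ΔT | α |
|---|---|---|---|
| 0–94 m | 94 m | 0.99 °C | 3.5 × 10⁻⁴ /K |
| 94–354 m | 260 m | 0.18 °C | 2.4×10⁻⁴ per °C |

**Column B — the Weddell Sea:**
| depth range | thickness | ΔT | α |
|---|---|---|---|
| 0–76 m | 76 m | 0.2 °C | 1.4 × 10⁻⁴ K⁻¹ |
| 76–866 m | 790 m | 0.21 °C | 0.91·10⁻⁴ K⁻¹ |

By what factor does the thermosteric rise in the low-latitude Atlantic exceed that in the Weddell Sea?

A 0.99 × 3.5×10⁻⁴ × 94 = 0.032571 m
A Layer 2: 0.18 × 2.4×10⁻⁴ × 260 = 0.011232 m
A total: 0.043803 m
B Layer 1: 0.2 × 76 × 1.4×10⁻⁴ = 0.002128 m
B Layer 2: 790 × 0.91×10⁻⁴ × 0.21 = 0.0150969 m
B total: 0.0172249 m
Ratio: 0.043803 / 0.0172249 ≈ 2.543

≈ 2.5×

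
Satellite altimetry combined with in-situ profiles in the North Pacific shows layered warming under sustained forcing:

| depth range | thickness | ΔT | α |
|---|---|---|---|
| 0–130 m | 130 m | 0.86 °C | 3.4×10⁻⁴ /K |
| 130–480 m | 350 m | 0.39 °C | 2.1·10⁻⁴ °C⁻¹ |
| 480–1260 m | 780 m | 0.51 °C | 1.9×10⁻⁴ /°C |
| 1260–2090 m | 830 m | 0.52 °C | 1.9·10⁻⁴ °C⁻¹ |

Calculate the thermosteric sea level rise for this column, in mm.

224 mm of thermosteric rise

130 × 3.4×10⁻⁴ × 0.86 = 0.038012 m
Layer 2: 2.1×10⁻⁴ × 0.39 × 350 = 0.028665 m
0.51 × 780 × 1.9×10⁻⁴ = 0.075582 m
1260–2090 m: 0.52 × 1.9×10⁻⁴ × 830 = 0.082004 m
Δh = 0.038012 + 0.028665 + 0.075582 + 0.082004 = 0.224263 m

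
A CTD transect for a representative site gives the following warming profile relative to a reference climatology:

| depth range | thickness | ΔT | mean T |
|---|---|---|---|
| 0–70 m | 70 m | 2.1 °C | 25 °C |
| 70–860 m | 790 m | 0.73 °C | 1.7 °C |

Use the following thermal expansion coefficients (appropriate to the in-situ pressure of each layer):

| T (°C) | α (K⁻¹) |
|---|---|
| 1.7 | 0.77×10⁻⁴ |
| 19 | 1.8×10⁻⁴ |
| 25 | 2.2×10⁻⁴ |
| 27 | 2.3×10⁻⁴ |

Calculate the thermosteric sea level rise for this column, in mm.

Layer 1 at 25 °C → α = 2.2×10⁻⁴ K⁻¹
Layer 2 at 1.7 °C → α = 0.77×10⁻⁴ K⁻¹
Layer 1: 2.1 × 2.2×10⁻⁴ × 70 = 0.03234 m
70–860 m: 0.73 × 0.77×10⁻⁴ × 790 = 0.0444059 m
Δh = 0.03234 + 0.0444059 = 0.0767459 m

Δh ≈ 76.7 mm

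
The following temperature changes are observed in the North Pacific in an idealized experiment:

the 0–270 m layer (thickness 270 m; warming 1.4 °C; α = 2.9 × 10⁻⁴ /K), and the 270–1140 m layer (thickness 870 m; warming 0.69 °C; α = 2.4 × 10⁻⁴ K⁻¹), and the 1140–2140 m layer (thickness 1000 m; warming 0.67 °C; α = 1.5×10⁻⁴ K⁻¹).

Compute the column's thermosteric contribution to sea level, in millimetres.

270 × 2.9×10⁻⁴ × 1.4 = 0.10962 m
2.4×10⁻⁴ × 0.69 × 870 = 0.144072 m
1140–2140 m: 1.5×10⁻⁴ × 0.67 × 1000 = 0.10050 m
Δh = 0.10962 + 0.144072 + 0.10050 = 0.354192 m

Δh = 354 mm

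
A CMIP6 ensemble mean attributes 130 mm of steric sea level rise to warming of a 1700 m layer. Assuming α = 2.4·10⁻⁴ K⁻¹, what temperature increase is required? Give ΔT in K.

ΔT = Δh/(αH) = 0.13 / (2.4×10⁻⁴ × 1700) ≈ 0.3186 K

about 0.32 K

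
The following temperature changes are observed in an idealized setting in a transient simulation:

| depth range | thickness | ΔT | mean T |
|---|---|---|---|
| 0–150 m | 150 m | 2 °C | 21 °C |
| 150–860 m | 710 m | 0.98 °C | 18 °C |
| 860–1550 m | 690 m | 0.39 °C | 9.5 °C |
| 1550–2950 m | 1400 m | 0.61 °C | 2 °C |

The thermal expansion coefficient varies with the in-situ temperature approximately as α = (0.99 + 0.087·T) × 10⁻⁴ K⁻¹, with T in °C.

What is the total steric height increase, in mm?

Δh = 411 mm

Layer 1: α = (0.99 + 0.087×21)×10⁻⁴ = 2.817×10⁻⁴ K⁻¹
Layer 2: α = (0.99 + 0.087×18)×10⁻⁴ = 2.556×10⁻⁴ K⁻¹
Layer 3: α = (0.99 + 0.087×9.5)×10⁻⁴ = 1.8165×10⁻⁴ K⁻¹
Layer 4: α = (0.99 + 0.087×2)×10⁻⁴ = 1.164×10⁻⁴ K⁻¹
0–150 m: 150 × 2 × 2.817×10⁻⁴ = 0.08451 m
Layer 2: 2.556×10⁻⁴ × 0.98 × 710 = 0.17784648 m
Layer 3: 690 × 0.39 × 1.8165×10⁻⁴ = 0.048882015 m
1550–2950 m: 0.61 × 1.164×10⁻⁴ × 1400 = 0.0994056 m
Δh = 0.08451 + 0.17784648 + 0.048882015 + 0.0994056 = 0.410644095 m ≈ 411 mm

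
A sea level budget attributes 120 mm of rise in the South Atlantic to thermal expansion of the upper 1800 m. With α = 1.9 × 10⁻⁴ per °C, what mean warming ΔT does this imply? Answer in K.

ΔT = Δh/(αH) = 0.12 / (1.9×10⁻⁴ × 1800) ≈ 0.3509 K

0.351 K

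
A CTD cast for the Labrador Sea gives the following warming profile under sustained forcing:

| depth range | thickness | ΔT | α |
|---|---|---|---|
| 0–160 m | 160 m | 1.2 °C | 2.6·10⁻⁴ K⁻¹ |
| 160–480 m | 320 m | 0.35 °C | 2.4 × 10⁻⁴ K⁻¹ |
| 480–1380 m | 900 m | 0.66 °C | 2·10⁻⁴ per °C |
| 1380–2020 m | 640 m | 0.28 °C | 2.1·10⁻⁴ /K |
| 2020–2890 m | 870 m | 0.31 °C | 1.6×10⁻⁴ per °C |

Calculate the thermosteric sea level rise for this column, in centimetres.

Layer 1: 1.2 × 160 × 2.6×10⁻⁴ = 0.04992 m
2.4×10⁻⁴ × 0.35 × 320 = 0.02688 m
900 × 0.66 × 2×10⁻⁴ = 0.11880 m
1380–2020 m: 0.28 × 640 × 2.1×10⁻⁴ = 0.037632 m
2020–2890 m: 1.6×10⁻⁴ × 0.31 × 870 = 0.043152 m
Δh = 0.04992 + 0.02688 + 0.11880 + 0.037632 + 0.043152 = 0.276384 m

about 27.6 cm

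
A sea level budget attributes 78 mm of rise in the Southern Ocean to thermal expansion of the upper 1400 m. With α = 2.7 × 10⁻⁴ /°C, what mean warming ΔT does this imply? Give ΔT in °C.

ΔT ≈ 0.206 °C

ΔT = Δh/(αH) = 0.078 / (2.7×10⁻⁴ × 1400) ≈ 0.2063 °C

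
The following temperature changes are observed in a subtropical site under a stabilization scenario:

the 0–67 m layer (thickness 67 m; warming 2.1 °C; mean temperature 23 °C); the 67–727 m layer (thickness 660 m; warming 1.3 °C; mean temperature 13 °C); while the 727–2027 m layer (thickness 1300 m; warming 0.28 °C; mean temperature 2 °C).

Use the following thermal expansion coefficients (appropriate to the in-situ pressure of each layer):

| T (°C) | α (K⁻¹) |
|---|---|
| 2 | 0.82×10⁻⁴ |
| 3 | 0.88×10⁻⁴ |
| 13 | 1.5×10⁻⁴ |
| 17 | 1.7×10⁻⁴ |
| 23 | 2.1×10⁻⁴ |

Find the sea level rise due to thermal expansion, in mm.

Layer 1 at 23 °C → α = 2.1×10⁻⁴ K⁻¹
Layer 2 at 13 °C → α = 1.5×10⁻⁴ K⁻¹
Layer 3 at 2 °C → α = 0.82×10⁻⁴ K⁻¹
2.1×10⁻⁴ × 2.1 × 67 = 0.029547 m
1.5×10⁻⁴ × 660 × 1.3 = 0.12870 m
0.28 × 1300 × 0.82×10⁻⁴ = 0.029848 m
Δh = 0.029547 + 0.12870 + 0.029848 = 0.188095 m ≈ 190 mm

Δh ≈ 190 mm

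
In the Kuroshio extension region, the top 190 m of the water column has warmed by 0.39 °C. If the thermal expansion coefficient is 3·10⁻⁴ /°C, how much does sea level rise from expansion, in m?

0.022 m of thermosteric rise

Δh = αΔT·H = 3×10⁻⁴ × 0.39 × 190 = 0.02223 m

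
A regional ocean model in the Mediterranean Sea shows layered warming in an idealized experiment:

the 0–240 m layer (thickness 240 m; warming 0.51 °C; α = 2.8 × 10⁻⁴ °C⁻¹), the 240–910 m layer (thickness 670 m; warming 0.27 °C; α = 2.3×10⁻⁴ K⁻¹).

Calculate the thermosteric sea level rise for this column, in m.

0.0759 m of thermosteric rise

0–240 m: 2.8×10⁻⁴ × 0.51 × 240 = 0.034272 m
240–910 m: 2.3×10⁻⁴ × 0.27 × 670 = 0.041607 m
Δh = 0.034272 + 0.041607 = 0.075879 m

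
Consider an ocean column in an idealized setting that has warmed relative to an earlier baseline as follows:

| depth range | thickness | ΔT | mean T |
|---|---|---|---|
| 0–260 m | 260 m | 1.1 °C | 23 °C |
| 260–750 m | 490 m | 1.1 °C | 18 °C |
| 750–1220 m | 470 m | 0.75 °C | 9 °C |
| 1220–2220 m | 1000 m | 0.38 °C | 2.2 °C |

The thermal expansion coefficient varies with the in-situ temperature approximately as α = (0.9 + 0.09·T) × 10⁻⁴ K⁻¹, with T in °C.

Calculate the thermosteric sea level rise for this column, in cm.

Layer 1: α = (0.9 + 0.09×23)×10⁻⁴ = 2.97×10⁻⁴ K⁻¹
Layer 2: α = (0.9 + 0.09×18)×10⁻⁴ = 2.52×10⁻⁴ K⁻¹
Layer 3: α = (0.9 + 0.09×9)×10⁻⁴ = 1.71×10⁻⁴ K⁻¹
Layer 4: α = (0.9 + 0.09×2.2)×10⁻⁴ = 1.098×10⁻⁴ K⁻¹
260 × 1.1 × 2.97×10⁻⁴ = 0.084942 m
2.52×10⁻⁴ × 490 × 1.1 = 0.135828 m
Layer 3: 0.75 × 470 × 1.71×10⁻⁴ = 0.0602775 m
0.38 × 1000 × 1.098×10⁻⁴ = 0.041724 m
Δh = 0.084942 + 0.135828 + 0.0602775 + 0.041724 = 0.3227715 m ≈ 32.3 cm

Δh ≈ 32.3 cm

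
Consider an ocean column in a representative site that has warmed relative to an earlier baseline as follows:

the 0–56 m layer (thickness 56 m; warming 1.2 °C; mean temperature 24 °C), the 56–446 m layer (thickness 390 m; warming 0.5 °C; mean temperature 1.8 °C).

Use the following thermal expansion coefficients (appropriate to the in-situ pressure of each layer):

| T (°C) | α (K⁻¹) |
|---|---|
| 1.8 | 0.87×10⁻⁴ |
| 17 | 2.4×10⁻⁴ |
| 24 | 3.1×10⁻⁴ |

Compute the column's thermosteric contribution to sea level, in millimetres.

Δh = 37.8 mm

Layer 1 at 24 °C → α = 3.1×10⁻⁴ K⁻¹
Layer 2 at 1.8 °C → α = 0.87×10⁻⁴ K⁻¹
1.2 × 56 × 3.1×10⁻⁴ = 0.020832 m
0.5 × 0.87×10⁻⁴ × 390 = 0.016965 m
Δh = 0.020832 + 0.016965 = 0.037797 m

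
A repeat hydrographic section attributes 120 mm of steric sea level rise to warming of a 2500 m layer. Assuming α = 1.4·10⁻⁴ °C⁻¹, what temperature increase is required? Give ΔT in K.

0.343 K

ΔT = Δh/(αH) = 0.12 / (1.4×10⁻⁴ × 2500) ≈ 0.3429 K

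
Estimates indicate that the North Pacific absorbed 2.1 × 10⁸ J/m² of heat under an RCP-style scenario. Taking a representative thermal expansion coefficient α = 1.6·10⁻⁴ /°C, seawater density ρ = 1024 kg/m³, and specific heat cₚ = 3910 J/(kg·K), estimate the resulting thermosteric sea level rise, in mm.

8.39 mm of thermosteric rise

Δh = αQ/(ρcₚ) = 1.6×10⁻⁴ × 2.1×10⁸ / (1024 × 3910) ≈ 0.0083919 m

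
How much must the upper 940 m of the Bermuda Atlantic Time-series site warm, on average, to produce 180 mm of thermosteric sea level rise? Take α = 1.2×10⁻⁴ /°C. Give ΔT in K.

about 1.60 K

ΔT = Δh/(αH) = 0.18 / (1.2×10⁻⁴ × 940) ≈ 1.596 K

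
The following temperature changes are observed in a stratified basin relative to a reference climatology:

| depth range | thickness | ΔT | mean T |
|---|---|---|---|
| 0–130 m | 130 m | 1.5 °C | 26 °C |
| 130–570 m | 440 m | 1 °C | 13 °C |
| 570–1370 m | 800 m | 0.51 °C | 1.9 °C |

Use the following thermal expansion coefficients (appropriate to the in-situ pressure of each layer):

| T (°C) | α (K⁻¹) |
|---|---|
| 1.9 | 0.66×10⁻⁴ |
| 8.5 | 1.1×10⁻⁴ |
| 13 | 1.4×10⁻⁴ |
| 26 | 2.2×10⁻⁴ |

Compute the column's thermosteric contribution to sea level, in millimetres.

Δh = 131 mm

Layer 1 at 26 °C → α = 2.2×10⁻⁴ K⁻¹
Layer 2 at 13 °C → α = 1.4×10⁻⁴ K⁻¹
Layer 3 at 1.9 °C → α = 0.66×10⁻⁴ K⁻¹
0–130 m: 2.2×10⁻⁴ × 130 × 1.5 = 0.04290 m
130–570 m: 1.4×10⁻⁴ × 440 × 1 = 0.06160 m
Layer 3: 800 × 0.66×10⁻⁴ × 0.51 = 0.026928 m
Δh = 0.04290 + 0.06160 + 0.026928 = 0.131428 m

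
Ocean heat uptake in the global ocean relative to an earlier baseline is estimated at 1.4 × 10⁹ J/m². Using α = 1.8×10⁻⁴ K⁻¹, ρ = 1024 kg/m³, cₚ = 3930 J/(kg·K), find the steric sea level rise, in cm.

Δh = αQ/(ρcₚ) = 1.8×10⁻⁴ × 1.4×10⁹ / (1024 × 3930) ≈ 0.062619 m

Δh ≈ 6.26 cm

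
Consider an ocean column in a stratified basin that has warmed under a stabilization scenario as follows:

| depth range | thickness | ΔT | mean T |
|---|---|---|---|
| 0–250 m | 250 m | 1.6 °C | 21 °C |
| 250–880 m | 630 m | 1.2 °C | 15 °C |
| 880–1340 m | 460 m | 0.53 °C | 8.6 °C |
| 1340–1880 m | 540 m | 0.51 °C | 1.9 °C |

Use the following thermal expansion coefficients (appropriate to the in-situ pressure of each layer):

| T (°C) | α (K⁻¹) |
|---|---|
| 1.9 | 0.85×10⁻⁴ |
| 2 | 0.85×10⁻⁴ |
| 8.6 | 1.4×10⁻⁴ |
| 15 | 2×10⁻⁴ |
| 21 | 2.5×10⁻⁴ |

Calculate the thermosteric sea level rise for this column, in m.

Layer 1 at 21 °C → α = 2.5×10⁻⁴ K⁻¹
Layer 2 at 15 °C → α = 2×10⁻⁴ K⁻¹
Layer 3 at 8.6 °C → α = 1.4×10⁻⁴ K⁻¹
Layer 4 at 1.9 °C → α = 0.85×10⁻⁴ K⁻¹
Layer 1: 250 × 2.5×10⁻⁴ × 1.6 = 0.10000 m
1.2 × 2×10⁻⁴ × 630 = 0.15120 m
880–1340 m: 460 × 0.53 × 1.4×10⁻⁴ = 0.034132 m
540 × 0.85×10⁻⁴ × 0.51 = 0.023409 m
Δh = 0.10000 + 0.15120 + 0.034132 + 0.023409 = 0.308741 m ≈ 0.309 m

about 0.309 m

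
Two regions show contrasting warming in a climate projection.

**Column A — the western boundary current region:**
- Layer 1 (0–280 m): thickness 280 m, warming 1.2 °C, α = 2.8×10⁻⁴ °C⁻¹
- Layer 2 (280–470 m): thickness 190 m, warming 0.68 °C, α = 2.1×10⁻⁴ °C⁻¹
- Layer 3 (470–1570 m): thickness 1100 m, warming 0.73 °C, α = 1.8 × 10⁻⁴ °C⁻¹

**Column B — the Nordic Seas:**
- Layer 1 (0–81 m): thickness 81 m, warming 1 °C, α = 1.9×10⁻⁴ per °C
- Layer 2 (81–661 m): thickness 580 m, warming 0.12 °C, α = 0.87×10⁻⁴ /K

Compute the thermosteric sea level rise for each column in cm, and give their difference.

A 2.8×10⁻⁴ × 280 × 1.2 = 0.09408 m
A Layer 2: 2.1×10⁻⁴ × 0.68 × 190 = 0.027132 m
A Layer 3: 1100 × 1.8×10⁻⁴ × 0.73 = 0.14454 m
A total: 0.265752 m
B Layer 1: 1.9×10⁻⁴ × 1 × 81 = 0.01539 m
B 0.12 × 580 × 0.87×10⁻⁴ = 0.0060552 m
B total: 0.0214452 m
Difference: 0.265752 − 0.0214452 = 0.2443068 m

A: 27 cm; B: 2.1 cm; difference 24 cm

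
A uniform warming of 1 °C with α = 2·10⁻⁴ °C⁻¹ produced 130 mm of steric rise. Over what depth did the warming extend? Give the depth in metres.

H = Δh/(αΔT) = 0.13 / (2×10⁻⁴ × 1) = 650.0 m

about 650 m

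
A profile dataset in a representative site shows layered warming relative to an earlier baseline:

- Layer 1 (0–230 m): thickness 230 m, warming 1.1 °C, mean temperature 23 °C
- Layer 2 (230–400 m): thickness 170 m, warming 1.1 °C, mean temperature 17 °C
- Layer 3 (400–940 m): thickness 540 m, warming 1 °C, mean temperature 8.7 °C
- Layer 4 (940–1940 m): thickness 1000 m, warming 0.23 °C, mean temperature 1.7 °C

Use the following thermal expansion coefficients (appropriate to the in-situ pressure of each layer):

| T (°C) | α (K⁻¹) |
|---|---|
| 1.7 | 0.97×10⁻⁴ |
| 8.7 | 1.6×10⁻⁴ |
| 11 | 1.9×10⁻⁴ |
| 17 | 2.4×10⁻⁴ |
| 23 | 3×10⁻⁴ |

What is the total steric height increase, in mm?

230 mm

Layer 1 at 23 °C → α = 3×10⁻⁴ K⁻¹
Layer 2 at 17 °C → α = 2.4×10⁻⁴ K⁻¹
Layer 3 at 8.7 °C → α = 1.6×10⁻⁴ K⁻¹
Layer 4 at 1.7 °C → α = 0.97×10⁻⁴ K⁻¹
1.1 × 230 × 3×10⁻⁴ = 0.07590 m
230–400 m: 170 × 1.1 × 2.4×10⁻⁴ = 0.04488 m
400–940 m: 1 × 540 × 1.6×10⁻⁴ = 0.08640 m
Layer 4: 0.97×10⁻⁴ × 1000 × 0.23 = 0.02231 m
Δh = 0.07590 + 0.04488 + 0.08640 + 0.02231 = 0.22949 m ≈ 230 mm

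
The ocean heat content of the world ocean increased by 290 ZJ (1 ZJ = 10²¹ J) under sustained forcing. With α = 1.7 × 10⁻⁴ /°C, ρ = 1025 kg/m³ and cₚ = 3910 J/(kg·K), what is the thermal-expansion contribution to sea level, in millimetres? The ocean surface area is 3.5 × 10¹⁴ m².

Per unit area: Q = 290×10²¹ / (3.5×10¹⁴) ≈ 8.286×10⁸ J/m²
Δh = αQ/(ρcₚ) = 1.7×10⁻⁴ × 8.286×10⁸ / (1025 × 3910) ≈ 0.035147 m

Δh = 35 mm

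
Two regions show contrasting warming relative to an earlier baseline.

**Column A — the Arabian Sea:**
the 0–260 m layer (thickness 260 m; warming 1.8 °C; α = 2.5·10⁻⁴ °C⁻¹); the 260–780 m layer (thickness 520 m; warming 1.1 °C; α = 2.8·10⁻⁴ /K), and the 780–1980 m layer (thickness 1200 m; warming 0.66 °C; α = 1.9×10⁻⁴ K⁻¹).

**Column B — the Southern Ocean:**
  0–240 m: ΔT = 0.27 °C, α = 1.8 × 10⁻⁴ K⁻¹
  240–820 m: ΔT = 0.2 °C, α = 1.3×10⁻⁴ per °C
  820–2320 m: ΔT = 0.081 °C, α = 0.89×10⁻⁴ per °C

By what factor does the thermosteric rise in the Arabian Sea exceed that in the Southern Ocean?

11

A 0–260 m: 260 × 2.5×10⁻⁴ × 1.8 = 0.11700 m
A 1.1 × 2.8×10⁻⁴ × 520 = 0.16016 m
A 780–1980 m: 1200 × 1.9×10⁻⁴ × 0.66 = 0.15048 m
A total: 0.42764 m
B Layer 1: 240 × 0.27 × 1.8×10⁻⁴ = 0.011664 m
B 240–820 m: 1.3×10⁻⁴ × 0.2 × 580 = 0.01508 m
B Layer 3: 0.89×10⁻⁴ × 0.081 × 1500 = 0.0108135 m
B total: 0.0375575 m
Ratio: 0.42764 / 0.0375575 ≈ 11.39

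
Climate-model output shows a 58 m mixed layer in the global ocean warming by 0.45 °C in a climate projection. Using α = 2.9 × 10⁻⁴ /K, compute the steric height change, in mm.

Δh = αΔT·H = 2.9×10⁻⁴ × 0.45 × 58 = 0.007569 m

Δh ≈ 7.57 mm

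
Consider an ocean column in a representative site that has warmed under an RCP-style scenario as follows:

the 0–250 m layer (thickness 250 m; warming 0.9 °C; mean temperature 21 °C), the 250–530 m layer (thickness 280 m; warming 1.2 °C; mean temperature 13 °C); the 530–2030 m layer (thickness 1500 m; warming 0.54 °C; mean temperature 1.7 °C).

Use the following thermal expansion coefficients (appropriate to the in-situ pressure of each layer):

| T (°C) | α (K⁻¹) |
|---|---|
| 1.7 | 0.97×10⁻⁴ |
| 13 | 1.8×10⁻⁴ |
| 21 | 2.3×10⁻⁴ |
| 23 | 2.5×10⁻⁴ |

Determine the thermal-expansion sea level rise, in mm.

Layer 1 at 21 °C → α = 2.3×10⁻⁴ K⁻¹
Layer 2 at 13 °C → α = 1.8×10⁻⁴ K⁻¹
Layer 3 at 1.7 °C → α = 0.97×10⁻⁴ K⁻¹
0–250 m: 0.9 × 250 × 2.3×10⁻⁴ = 0.05175 m
Layer 2: 1.8×10⁻⁴ × 1.2 × 280 = 0.06048 m
530–2030 m: 1500 × 0.54 × 0.97×10⁻⁴ = 0.07857 m
Δh = 0.05175 + 0.06048 + 0.07857 = 0.19080 m ≈ 191 mm

Δh ≈ 191 mm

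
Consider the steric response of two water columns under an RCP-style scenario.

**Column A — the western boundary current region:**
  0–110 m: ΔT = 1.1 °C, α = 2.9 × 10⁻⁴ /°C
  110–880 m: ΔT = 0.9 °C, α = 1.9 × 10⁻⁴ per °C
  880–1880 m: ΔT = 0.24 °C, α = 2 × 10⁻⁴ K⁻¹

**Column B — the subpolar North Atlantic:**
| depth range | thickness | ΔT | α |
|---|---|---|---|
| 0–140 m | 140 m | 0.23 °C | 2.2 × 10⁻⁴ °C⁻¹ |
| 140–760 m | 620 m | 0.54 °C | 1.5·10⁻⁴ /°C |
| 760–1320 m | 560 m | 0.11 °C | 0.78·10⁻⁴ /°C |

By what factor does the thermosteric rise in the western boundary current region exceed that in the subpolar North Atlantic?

A 110 × 2.9×10⁻⁴ × 1.1 = 0.03509 m
A 770 × 0.9 × 1.9×10⁻⁴ = 0.13167 m
A Layer 3: 0.24 × 2×10⁻⁴ × 1000 = 0.04800 m
A total: 0.21476 m
B 0–140 m: 2.2×10⁻⁴ × 0.23 × 140 = 0.007084 m
B 140–760 m: 0.54 × 620 × 1.5×10⁻⁴ = 0.05022 m
B Layer 3: 560 × 0.11 × 0.78×10⁻⁴ = 0.0048048 m
B total: 0.0621088 m
Ratio: 0.21476 / 0.0621088 ≈ 3.458

≈ 3.46×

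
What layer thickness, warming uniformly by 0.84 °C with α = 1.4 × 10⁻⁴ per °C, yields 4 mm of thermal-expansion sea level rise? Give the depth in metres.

about 34.0 m

H = Δh/(αΔT) = 0.004 / (1.4×10⁻⁴ × 0.84) ≈ 34.01 m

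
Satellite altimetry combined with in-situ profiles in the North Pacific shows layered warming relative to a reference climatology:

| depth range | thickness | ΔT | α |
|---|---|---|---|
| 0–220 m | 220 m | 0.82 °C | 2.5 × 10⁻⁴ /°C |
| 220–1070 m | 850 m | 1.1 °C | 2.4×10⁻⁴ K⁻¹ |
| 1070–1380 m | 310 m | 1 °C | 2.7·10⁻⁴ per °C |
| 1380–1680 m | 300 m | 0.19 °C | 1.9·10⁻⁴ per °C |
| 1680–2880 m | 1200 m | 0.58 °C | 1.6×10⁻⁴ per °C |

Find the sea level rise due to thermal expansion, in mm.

475 mm of thermosteric rise

2.5×10⁻⁴ × 0.82 × 220 = 0.04510 m
Layer 2: 2.4×10⁻⁴ × 850 × 1.1 = 0.22440 m
310 × 2.7×10⁻⁴ × 1 = 0.08370 m
Layer 4: 1.9×10⁻⁴ × 300 × 0.19 = 0.01083 m
1680–2880 m: 1200 × 1.6×10⁻⁴ × 0.58 = 0.11136 m
Δh = 0.04510 + 0.22440 + 0.08370 + 0.01083 + 0.11136 = 0.47539 m ≈ 475 mm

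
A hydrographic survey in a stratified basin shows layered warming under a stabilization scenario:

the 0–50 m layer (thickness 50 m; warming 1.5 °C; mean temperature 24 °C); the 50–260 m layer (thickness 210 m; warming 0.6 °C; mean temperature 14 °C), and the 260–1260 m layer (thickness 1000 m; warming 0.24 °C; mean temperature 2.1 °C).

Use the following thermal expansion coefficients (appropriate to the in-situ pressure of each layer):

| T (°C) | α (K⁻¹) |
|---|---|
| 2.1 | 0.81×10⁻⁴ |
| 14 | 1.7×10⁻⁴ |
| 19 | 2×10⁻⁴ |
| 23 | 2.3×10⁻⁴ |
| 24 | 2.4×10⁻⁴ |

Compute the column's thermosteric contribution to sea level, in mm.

Δh ≈ 58.9 mm

Layer 1 at 24 °C → α = 2.4×10⁻⁴ K⁻¹
Layer 2 at 14 °C → α = 1.7×10⁻⁴ K⁻¹
Layer 3 at 2.1 °C → α = 0.81×10⁻⁴ K⁻¹
50 × 2.4×10⁻⁴ × 1.5 = 0.01800 m
Layer 2: 1.7×10⁻⁴ × 210 × 0.6 = 0.02142 m
260–1260 m: 0.81×10⁻⁴ × 0.24 × 1000 = 0.01944 m
Δh = 0.01800 + 0.02142 + 0.01944 = 0.05886 m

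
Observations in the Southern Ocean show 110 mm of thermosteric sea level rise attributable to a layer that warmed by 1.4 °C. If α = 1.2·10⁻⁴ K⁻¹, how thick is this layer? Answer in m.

655 m

H = Δh/(αΔT) = 0.11 / (1.2×10⁻⁴ × 1.4) ≈ 654.8 m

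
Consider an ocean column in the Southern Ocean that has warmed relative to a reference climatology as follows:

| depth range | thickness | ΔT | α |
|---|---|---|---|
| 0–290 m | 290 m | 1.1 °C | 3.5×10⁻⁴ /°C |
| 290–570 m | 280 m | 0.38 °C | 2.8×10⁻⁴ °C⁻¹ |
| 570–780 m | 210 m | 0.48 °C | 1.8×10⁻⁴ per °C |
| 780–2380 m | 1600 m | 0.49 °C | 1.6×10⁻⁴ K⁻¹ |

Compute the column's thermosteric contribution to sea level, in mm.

Δh ≈ 285 mm

290 × 1.1 × 3.5×10⁻⁴ = 0.11165 m
Layer 2: 280 × 0.38 × 2.8×10⁻⁴ = 0.029792 m
1.8×10⁻⁴ × 0.48 × 210 = 0.018144 m
0.49 × 1600 × 1.6×10⁻⁴ = 0.12544 m
Δh = 0.11165 + 0.029792 + 0.018144 + 0.12544 = 0.285026 m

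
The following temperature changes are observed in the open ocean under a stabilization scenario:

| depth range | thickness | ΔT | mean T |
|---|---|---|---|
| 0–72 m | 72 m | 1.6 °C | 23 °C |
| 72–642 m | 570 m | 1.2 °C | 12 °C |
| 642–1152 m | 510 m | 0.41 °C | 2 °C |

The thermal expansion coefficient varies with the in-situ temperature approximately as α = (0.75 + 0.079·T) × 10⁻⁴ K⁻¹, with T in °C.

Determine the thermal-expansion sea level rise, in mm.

Δh ≈ 165 mm

Layer 1: α = (0.75 + 0.079×23)×10⁻⁴ = 2.567×10⁻⁴ K⁻¹
Layer 2: α = (0.75 + 0.079×12)×10⁻⁴ = 1.698×10⁻⁴ K⁻¹
Layer 3: α = (0.75 + 0.079×2)×10⁻⁴ = 0.908×10⁻⁴ K⁻¹
Layer 1: 2.567×10⁻⁴ × 1.6 × 72 = 0.02957184 m
1.2 × 1.698×10⁻⁴ × 570 = 0.1161432 m
0.908×10⁻⁴ × 510 × 0.41 = 0.01898628 m
Δh = 0.02957184 + 0.1161432 + 0.01898628 = 0.16470132 m ≈ 165 mm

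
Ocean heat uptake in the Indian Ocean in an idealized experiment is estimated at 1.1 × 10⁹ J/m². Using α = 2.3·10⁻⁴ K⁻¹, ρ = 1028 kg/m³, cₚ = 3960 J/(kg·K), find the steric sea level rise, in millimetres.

Δh ≈ 62 mm

Δh = αQ/(ρcₚ) = 2.3×10⁻⁴ × 1.1×10⁹ / (1028 × 3960) ≈ 0.062149 m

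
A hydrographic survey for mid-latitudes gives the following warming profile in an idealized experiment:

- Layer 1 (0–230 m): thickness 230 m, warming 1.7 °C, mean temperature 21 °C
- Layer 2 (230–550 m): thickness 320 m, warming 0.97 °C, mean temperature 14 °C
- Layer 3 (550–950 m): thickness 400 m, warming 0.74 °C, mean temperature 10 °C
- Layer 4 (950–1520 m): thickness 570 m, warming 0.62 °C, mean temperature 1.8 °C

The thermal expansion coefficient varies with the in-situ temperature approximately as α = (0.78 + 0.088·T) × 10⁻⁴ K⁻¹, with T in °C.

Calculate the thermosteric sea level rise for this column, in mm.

Layer 1: α = (0.78 + 0.088×21)×10⁻⁴ = 2.628×10⁻⁴ K⁻¹
Layer 2: α = (0.78 + 0.088×14)×10⁻⁴ = 2.012×10⁻⁴ K⁻¹
Layer 3: α = (0.78 + 0.088×10)×10⁻⁴ = 1.66×10⁻⁴ K⁻¹
Layer 4: α = (0.78 + 0.088×1.8)×10⁻⁴ = 0.9384×10⁻⁴ K⁻¹
1.7 × 230 × 2.628×10⁻⁴ = 0.1027548 m
Layer 2: 2.012×10⁻⁴ × 320 × 0.97 = 0.06245248 m
Layer 3: 0.74 × 1.66×10⁻⁴ × 400 = 0.049136 m
Layer 4: 570 × 0.9384×10⁻⁴ × 0.62 = 0.033163056 m
Δh = 0.1027548 + 0.06245248 + 0.049136 + 0.033163056 = 0.247506336 m ≈ 248 mm

Δh ≈ 248 mm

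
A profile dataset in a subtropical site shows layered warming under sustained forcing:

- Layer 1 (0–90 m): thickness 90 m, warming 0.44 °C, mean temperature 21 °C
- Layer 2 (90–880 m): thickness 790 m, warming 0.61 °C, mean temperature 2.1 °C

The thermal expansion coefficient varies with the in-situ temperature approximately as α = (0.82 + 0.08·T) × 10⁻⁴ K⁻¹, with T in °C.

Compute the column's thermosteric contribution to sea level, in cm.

5.75 cm

Layer 1: α = (0.82 + 0.08×21)×10⁻⁴ = 2.5×10⁻⁴ K⁻¹
Layer 2: α = (0.82 + 0.08×2.1)×10⁻⁴ = 0.988×10⁻⁴ K⁻¹
Layer 1: 0.44 × 90 × 2.5×10⁻⁴ = 0.00990 m
0.988×10⁻⁴ × 0.61 × 790 = 0.04761172 m
Δh = 0.00990 + 0.04761172 = 0.05751172 m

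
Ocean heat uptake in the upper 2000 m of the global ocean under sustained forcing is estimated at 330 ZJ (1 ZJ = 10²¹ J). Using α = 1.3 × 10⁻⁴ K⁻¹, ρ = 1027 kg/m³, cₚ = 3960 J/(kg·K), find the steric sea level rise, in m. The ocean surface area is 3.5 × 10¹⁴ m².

0.0301 m

Per unit area: Q = 330×10²¹ / (3.5×10¹⁴) ≈ 9.429×10⁸ J/m²
Δh = αQ/(ρcₚ) = 1.3×10⁻⁴ × 9.429×10⁸ / (1027 × 3960) ≈ 0.03014 m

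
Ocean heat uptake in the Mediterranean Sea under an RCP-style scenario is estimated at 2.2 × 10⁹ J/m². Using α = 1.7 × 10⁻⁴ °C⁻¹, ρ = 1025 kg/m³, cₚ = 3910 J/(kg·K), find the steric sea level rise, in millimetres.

93 mm

Δh = αQ/(ρcₚ) = 1.7×10⁻⁴ × 2.2×10⁹ / (1025 × 3910) ≈ 0.093319 m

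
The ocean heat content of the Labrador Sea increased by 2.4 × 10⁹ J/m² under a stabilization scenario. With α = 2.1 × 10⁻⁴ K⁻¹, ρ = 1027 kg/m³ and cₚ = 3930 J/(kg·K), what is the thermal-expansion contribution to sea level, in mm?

Δh = αQ/(ρcₚ) = 2.1×10⁻⁴ × 2.4×10⁹ / (1027 × 3930) ≈ 0.12487 m

about 120 mm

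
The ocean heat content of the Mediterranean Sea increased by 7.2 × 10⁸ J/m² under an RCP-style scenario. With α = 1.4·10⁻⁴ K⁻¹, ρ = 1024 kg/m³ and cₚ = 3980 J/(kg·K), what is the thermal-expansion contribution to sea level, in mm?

Δh = αQ/(ρcₚ) = 1.4×10⁻⁴ × 7.2×10⁸ / (1024 × 3980) ≈ 0.024733 m

24.7 mm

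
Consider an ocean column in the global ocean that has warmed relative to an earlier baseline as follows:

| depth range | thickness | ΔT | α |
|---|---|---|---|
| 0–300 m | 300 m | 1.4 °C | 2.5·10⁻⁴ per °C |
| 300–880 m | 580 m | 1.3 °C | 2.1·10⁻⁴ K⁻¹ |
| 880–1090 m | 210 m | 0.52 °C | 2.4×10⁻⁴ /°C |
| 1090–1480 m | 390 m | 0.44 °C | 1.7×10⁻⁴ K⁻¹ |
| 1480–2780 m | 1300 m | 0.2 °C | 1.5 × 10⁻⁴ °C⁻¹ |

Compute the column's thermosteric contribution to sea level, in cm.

Δh ≈ 36 cm

Layer 1: 300 × 2.5×10⁻⁴ × 1.4 = 0.10500 m
2.1×10⁻⁴ × 1.3 × 580 = 0.15834 m
Layer 3: 0.52 × 2.4×10⁻⁴ × 210 = 0.026208 m
1090–1480 m: 390 × 1.7×10⁻⁴ × 0.44 = 0.029172 m
1300 × 0.2 × 1.5×10⁻⁴ = 0.03900 m
Δh = 0.10500 + 0.15834 + 0.026208 + 0.029172 + 0.03900 = 0.35772 m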